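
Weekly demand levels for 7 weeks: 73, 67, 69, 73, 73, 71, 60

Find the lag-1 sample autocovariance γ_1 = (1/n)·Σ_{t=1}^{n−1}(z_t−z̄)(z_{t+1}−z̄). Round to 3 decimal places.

Mean z̄ = (73 + 67 + 69 + 73 + 73 + 71 + 60)/7 = 69.4286
Σ_{t=1}^{6}(z_t−z̄)(z_{t+1}−z̄) = -5.6122
γ_1 = -5.6122 / 7 = -0.802

-0.802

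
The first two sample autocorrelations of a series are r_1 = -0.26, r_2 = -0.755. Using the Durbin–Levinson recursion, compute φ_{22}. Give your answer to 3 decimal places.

-0.882

φ_{22} = (r_2 − r_1²) / (1 − r_1²)
r_1² = (-0.26)² = 0.0676
Numerator = -0.755 − 0.0676 = -0.8226; denominator = 1 − 0.0676 = 0.9324
φ_{22} = -0.8226 / 0.9324 = -0.882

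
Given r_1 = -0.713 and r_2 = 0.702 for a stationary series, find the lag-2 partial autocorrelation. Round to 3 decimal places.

φ_{22} = (r_2 − r_1²) / (1 − r_1²)
r_1² = (-0.713)² = 0.508369
Numerator = 0.702 − 0.5084 = 0.1936; denominator = 1 − 0.5084 = 0.4916
φ_{22} = 0.1936 / 0.4916 = 0.394

0.394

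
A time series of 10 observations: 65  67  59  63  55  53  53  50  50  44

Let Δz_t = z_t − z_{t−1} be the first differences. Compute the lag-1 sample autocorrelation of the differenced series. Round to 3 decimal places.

-0.737

First differences Δz: 2, -8, 4, -8, -2, 0, -3, 0, -6
Mean of differences = -2.3333
Numerator Σ(Δz_t−Δz̄)(Δz_{t+1}−Δz̄) = -109.1111
Denominator Σ(Δz_t−Δz̄)² = 148.0000
r_1(Δz) = -109.1111 / 148.0000 = -0.737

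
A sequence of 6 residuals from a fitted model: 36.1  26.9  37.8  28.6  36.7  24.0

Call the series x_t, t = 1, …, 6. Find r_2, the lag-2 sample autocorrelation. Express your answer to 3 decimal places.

Mean x̄ = (36.1 + 26.9 + 37.8 + 28.6 + 36.7 + 24.0)/6 = 31.6833
Σ(x_t−x̄)(x_{t+2}−x̄) = (27.0153) + (14.7486) + (30.6853) + (23.6903) = 96.1394
Denominator Σ(x_t−x̄)² = 173.5083
r_2 = 96.1394 / 173.5083 = 0.554

0.554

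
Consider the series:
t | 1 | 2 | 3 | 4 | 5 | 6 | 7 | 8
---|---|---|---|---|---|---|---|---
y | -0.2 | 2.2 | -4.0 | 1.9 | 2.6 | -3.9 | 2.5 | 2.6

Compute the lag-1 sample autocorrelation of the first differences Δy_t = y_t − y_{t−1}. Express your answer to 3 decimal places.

-0.576

First differences Δy: 2.4, -6.2, 5.9, 0.7, -6.5, 6.4, 0.1
Mean of differences = 0.4000
Numerator Σ(Δy_t−Δȳ)(Δy_{t+1}−Δȳ) = -93.1200
Denominator Σ(Δy_t−Δȳ)² = 161.6000
r_1(Δy) = -93.1200 / 161.6000 = -0.576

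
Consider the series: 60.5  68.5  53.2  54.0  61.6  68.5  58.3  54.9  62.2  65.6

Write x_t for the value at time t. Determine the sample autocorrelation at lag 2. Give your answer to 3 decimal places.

-0.652

Mean x̄ = (60.5 + 68.5 + 53.2 + 54.0 + 61.6 + 68.5 + 58.3 + 54.9 + 62.2 + 65.6)/10 = 60.7300
Numerator Σ_{t=1}^{8}(x_t−x̄)(x_{t+2}−x̄) = -188.7808
Denominator Σ(x_t−x̄)² = 289.3210
r_2 = -188.7808 / 289.3210 = -0.652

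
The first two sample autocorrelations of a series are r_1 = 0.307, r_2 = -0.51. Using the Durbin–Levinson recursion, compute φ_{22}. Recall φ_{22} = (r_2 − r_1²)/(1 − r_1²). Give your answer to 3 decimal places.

φ_{22} = (r_2 − r_1²) / (1 − r_1²)
r_1² = (0.307)² = 0.094249
Numerator = -0.51 − 0.0942 = -0.6042; denominator = 1 − 0.0942 = 0.9058
φ_{22} = -0.6042 / 0.9058 = -0.667

-0.667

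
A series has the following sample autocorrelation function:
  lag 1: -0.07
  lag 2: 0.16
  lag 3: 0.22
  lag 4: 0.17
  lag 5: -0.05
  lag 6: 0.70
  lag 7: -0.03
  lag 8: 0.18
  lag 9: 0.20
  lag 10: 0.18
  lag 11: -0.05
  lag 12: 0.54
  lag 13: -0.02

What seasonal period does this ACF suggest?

6

The largest autocorrelation is r_6 = 0.70, with a weaker echo at lag 12 (0.54); the remaining lags stay at or below 0.22.
The dominant spike at lag 6 indicates a seasonal period of 6.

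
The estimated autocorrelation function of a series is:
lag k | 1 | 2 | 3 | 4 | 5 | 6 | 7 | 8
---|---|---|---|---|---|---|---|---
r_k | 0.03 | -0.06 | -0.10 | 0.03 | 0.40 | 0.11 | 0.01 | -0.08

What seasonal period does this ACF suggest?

5

The largest autocorrelation is r_5 = 0.40; the remaining lags stay at or below 0.11.
The dominant spike at lag 5 indicates a seasonal period of 5.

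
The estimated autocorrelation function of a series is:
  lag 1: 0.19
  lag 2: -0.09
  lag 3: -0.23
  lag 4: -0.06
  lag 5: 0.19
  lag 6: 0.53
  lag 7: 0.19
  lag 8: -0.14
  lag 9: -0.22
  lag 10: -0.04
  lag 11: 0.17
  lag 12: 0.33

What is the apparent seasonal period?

6

The largest autocorrelation is r_6 = 0.53, with a weaker echo at lag 12 (0.33); the remaining lags stay at or below 0.19.
The dominant spike at lag 6 indicates a seasonal period of 6.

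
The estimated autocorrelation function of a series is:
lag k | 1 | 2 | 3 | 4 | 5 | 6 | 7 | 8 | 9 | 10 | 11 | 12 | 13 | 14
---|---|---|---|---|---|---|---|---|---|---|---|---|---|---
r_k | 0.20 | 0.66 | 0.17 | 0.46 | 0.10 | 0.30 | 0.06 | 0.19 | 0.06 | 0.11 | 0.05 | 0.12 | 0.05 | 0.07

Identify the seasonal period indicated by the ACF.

The largest autocorrelation is r_2 = 0.66, with weaker echoes at lags 4 (0.46) and 6 (0.30); the remaining lags stay at or below 0.20.
The dominant spike at lag 2 indicates a seasonal period of 2.

2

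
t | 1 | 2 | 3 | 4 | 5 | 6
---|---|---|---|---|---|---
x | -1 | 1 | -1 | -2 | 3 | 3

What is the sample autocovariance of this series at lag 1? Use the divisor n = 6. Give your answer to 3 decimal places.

0.375

Mean x̄ = (-1 + 1 − 1 − 2 + 3 + 3)/6 = 0.5000
Deviations: -1.5000, 0.5000, -1.5000, -2.5000, 2.5000, 2.5000
Σ_{t=1}^{5}(x_t−x̄)(x_{t+1}−x̄) = 2.2500
γ_1 = 2.2500 / 6 = 0.375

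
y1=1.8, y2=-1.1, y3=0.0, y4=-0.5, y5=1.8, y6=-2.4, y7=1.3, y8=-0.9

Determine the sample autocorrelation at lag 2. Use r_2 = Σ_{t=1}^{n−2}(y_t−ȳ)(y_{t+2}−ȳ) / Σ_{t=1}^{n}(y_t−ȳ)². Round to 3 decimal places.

0.386

Mean ȳ = (1.8 − 1.1 + 0.0 − 0.5 + 1.8 − 2.4 + 1.3 − 0.9)/8 = 0.0000
Deviations from mean: 1.8000, -1.1000, 0.0000, -0.5000, 1.8000, -2.4000, 1.3000, -0.9000
Σ(y_t−ȳ)(y_{t+2}−ȳ) = (0.0000) + (0.5500) + (0.0000) + (1.2000) + (2.3400) + (2.1600) = 6.2500
Denominator Σ(y_t−ȳ)² = 16.2000
r_2 = 6.2500 / 16.2000 = 0.386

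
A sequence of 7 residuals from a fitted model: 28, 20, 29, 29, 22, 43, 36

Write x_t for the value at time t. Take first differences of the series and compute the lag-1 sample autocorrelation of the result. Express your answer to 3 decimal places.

-0.592

First differences Δx: -8, 9, 0, -7, 21, -7
Mean of differences = 1.3333
Numerator Σ(Δx_t−Δx̄)(Δx_{t+1}−Δx̄) = -398.4444
Denominator Σ(Δx_t−Δx̄)² = 673.3333
r_1(Δx) = -398.4444 / 673.3333 = -0.592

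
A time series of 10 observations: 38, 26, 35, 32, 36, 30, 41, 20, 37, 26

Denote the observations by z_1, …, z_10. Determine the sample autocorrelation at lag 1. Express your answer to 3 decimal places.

Mean z̄ = (38 + 26 + 35 + 32 + 36 + 30 + 41 + 20 + 37 + 26)/10 = 32.1000
Numerator Σ_{t=1}^{9}(z_t−z̄)(z_{t+1}−z̄) = -278.1100
Denominator Σ(z_t−z̄)² = 386.9000
r_1 = -278.1100 / 386.9000 = -0.719

-0.719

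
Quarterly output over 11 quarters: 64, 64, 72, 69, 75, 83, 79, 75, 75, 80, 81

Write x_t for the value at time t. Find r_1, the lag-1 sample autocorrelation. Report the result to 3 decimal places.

Mean x̄ = (64 + 64 + 72 + 69 + 75 + 83 + 79 + 75 + 75 + 80 + 81)/11 = 74.2727
Numerator Σ_{t=1}^{10}(x_t−x̄)(x_{t+1}−x̄) = 231.2893
Denominator Σ(x_t−x̄)² = 422.1818
r_1 = 231.2893 / 422.1818 = 0.548

0.548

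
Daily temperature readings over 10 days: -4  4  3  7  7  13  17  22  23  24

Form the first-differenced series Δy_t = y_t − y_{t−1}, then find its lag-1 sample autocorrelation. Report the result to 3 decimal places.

First differences Δy: 8, -1, 4, 0, 6, 4, 5, 1, 1
Mean of differences = 3.1111
Numerator Σ(Δy_t−Δȳ)(Δy_{t+1}−Δȳ) = -30.7901
Denominator Σ(Δy_t−Δȳ)² = 72.8889
r_1(Δy) = -30.7901 / 72.8889 = -0.422

-0.422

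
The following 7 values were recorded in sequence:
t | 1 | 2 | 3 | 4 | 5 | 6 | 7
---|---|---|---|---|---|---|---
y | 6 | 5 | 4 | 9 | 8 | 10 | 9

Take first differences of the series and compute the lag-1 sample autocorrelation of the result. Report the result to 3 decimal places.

-0.500

First differences Δy: -1, -1, 5, -1, 2, -1
Mean of differences = 0.5000
Numerator Σ(Δy_t−Δȳ)(Δy_{t+1}−Δȳ) = -15.7500
Denominator Σ(Δy_t−Δȳ)² = 31.5000
r_1(Δy) = -15.7500 / 31.5000 = -0.500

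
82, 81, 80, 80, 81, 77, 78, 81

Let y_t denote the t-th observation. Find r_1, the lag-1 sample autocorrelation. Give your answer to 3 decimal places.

Mean ȳ = (82 + 81 + 80 + 80 + 81 + 77 + 78 + 81)/8 = 80.0000
Deviations from mean: 2.0000, 1.0000, 0.0000, 0.0000, 1.0000, -3.0000, -2.0000, 1.0000
Numerator Σ_{t=1}^{7}(y_t−ȳ)(y_{t+1}−ȳ) = 3.0000
Denominator Σ(y_t−ȳ)² = 20.0000
r_1 = 3.0000 / 20.0000 = 0.150

0.150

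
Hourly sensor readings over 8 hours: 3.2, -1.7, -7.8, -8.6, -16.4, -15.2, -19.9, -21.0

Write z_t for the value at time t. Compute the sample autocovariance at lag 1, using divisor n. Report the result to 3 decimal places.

Mean z̄ = (3.2 − 1.7 − 7.8 − 8.6 − 16.4 − 15.2 − 19.9 − 21.0)/8 = -10.9250
Deviations: 14.1250, 9.2250, 3.1250, 2.3250, -5.4750, -4.2750, -8.9750, -10.0750
Σ_{t=1}^{7}(z_t−z̄)(z_{t+1}−z̄) = 305.8644
γ_1 = 305.8644 / 8 = 38.233

38.233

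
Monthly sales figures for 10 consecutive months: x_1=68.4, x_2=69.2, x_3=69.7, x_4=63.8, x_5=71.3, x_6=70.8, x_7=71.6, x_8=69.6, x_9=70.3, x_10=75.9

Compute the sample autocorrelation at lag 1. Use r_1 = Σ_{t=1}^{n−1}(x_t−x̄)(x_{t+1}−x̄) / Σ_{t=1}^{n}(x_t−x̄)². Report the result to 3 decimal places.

-0.014

Mean x̄ = (68.4 + 69.2 + 69.7 + 63.8 + 71.3 + 70.8 + 71.6 + 69.6 + 70.3 + 75.9)/10 = 70.0600
Numerator Σ_{t=1}^{9}(x_t−x̄)(x_{t+1}−x̄) = -1.1316
Denominator Σ(x_t−x̄)² = 81.6440
r_1 = -1.1316 / 81.6440 = -0.014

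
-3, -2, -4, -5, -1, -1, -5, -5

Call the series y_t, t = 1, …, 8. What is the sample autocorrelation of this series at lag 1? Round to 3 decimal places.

0.044

Mean ȳ = (-3 − 2 − 4 − 5 − 1 − 1 − 5 − 5)/8 = -3.2500
Deviations from mean: 0.2500, 1.2500, -0.7500, -1.7500, 2.2500, 2.2500, -1.7500, -1.7500
Numerator Σ_{t=1}^{7}(y_t−ȳ)(y_{t+1}−ȳ) = 0.9375
Denominator Σ(y_t−ȳ)² = 21.5000
r_1 = 0.9375 / 21.5000 = 0.044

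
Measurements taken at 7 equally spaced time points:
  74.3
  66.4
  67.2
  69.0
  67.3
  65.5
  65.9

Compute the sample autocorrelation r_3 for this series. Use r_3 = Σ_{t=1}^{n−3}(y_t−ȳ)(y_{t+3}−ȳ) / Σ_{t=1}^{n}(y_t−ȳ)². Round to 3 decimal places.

0.134

Mean ȳ = (74.3 + 66.4 + 67.2 + 69.0 + 67.3 + 65.5 + 65.9)/7 = 67.9429
Numerator Σ_{t=1}^{4}(y_t−ȳ)(y_{t+3}−ȳ) = 7.3673
Denominator Σ(y_t−ȳ)² = 55.0171
r_3 = 7.3673 / 55.0171 = 0.134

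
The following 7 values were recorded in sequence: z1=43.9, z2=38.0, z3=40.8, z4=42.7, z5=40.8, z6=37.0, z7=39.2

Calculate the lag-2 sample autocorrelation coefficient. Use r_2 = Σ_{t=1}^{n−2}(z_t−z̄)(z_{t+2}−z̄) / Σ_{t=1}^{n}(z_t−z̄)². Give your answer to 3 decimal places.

Mean z̄ = (43.9 + 38.0 + 40.8 + 42.7 + 40.8 + 37.0 + 39.2)/7 = 40.3429
Deviations from mean: 3.5571, -2.3429, 0.4571, 2.3571, 0.4571, -3.3429, -1.1429
Σ(z_t−z̄)(z_{t+2}−z̄) = (1.6261) + (-5.5224) + (0.2090) + (-7.8796) + (-0.5224) = -12.0894
Denominator Σ(z_t−z̄)² = 36.5971
r_2 = -12.0894 / 36.5971 = -0.330

-0.330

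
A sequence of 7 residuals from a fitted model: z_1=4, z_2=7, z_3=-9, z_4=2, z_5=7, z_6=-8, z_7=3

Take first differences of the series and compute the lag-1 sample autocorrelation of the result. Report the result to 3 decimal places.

First differences Δz: 3, -16, 11, 5, -15, 11
Mean of differences = -0.1667
Numerator Σ(Δz_t−Δz̄)(Δz_{t+1}−Δz̄) = -411.5278
Denominator Σ(Δz_t−Δz̄)² = 756.8333
r_1(Δz) = -411.5278 / 756.8333 = -0.544

-0.544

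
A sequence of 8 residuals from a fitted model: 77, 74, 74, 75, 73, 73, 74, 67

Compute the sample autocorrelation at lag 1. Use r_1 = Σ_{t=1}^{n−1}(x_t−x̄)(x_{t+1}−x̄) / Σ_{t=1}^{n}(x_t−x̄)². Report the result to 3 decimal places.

Mean x̄ = (77 + 74 + 74 + 75 + 73 + 73 + 74 + 67)/8 = 73.3750
Numerator Σ_{t=1}^{7}(x_t−x̄)(x_{t+1}−x̄) = -1.0156
Denominator Σ(x_t−x̄)² = 57.8750
r_1 = -1.0156 / 57.8750 = -0.018

-0.018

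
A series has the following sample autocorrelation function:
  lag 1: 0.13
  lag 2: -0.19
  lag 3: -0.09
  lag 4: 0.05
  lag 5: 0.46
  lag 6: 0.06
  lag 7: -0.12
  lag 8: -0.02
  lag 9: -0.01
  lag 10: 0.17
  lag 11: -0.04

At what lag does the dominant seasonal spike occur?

The largest autocorrelation is r_5 = 0.46, with a weaker echo at lag 10 (0.17); the remaining lags stay at or below 0.13.
The dominant spike at lag 5 indicates a seasonal period of 5.

5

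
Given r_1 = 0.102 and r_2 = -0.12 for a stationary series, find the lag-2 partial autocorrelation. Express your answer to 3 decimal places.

φ_{22} = (r_2 − r_1²) / (1 − r_1²)
r_1² = (0.102)² = 0.010404
Numerator = -0.12 − 0.0104 = -0.1304; denominator = 1 − 0.0104 = 0.9896
φ_{22} = -0.1304 / 0.9896 = -0.132

-0.132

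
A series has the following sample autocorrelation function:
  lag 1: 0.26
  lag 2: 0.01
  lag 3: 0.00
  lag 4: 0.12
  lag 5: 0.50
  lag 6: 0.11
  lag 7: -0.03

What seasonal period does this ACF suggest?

The largest autocorrelation is r_5 = 0.50; the remaining lags stay at or below 0.26. The elevated value at lag 1 (0.26), dropping to 0.01 at lag 2, reflects decaying short-term dependence rather than seasonality.
The dominant spike at lag 5 indicates a seasonal period of 5.

5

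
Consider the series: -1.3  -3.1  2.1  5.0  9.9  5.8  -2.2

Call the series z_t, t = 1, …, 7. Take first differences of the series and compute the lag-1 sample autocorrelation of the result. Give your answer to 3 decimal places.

First differences Δz: -1.8, 5.2, 2.9, 4.9, -4.1, -8.0
Mean of differences = -0.1500
Numerator Σ(Δz_t−Δz̄)(Δz_{t+1}−Δz̄) = 33.9525
Denominator Σ(Δz_t−Δz̄)² = 143.3750
r_1(Δz) = 33.9525 / 143.3750 = 0.237

0.237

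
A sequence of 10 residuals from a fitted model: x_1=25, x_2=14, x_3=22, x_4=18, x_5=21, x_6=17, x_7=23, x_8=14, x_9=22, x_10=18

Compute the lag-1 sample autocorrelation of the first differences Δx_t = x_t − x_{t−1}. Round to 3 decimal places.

-0.767

First differences Δx: -11, 8, -4, 3, -4, 6, -9, 8, -4
Mean of differences = -0.7778
Numerator Σ(Δx_t−Δx̄)(Δx_{t+1}−Δx̄) = -320.3827
Denominator Σ(Δx_t−Δx̄)² = 417.5556
r_1(Δx) = -320.3827 / 417.5556 = -0.767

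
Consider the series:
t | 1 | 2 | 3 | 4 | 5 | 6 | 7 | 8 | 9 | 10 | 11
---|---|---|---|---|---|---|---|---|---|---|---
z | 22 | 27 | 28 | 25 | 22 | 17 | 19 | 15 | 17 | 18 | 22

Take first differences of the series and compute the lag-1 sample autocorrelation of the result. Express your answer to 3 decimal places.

First differences Δz: 5, 1, -3, -3, -5, 2, -4, 2, 1, 4
Mean of differences = 0.0000
Numerator Σ(Δz_t−Δz̄)(Δz_{t+1}−Δz̄) = 6.0000
Denominator Σ(Δz_t−Δz̄)² = 110.0000
r_1(Δz) = 6.0000 / 110.0000 = 0.055

0.055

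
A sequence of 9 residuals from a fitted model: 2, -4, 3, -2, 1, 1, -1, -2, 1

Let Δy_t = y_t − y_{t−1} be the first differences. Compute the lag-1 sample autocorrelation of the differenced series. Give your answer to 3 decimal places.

First differences Δy: -6, 7, -5, 3, 0, -2, -1, 3
Mean of differences = -0.1250
Numerator Σ(Δy_t−Δȳ)(Δy_{t+1}−Δȳ) = -92.7656
Denominator Σ(Δy_t−Δȳ)² = 132.8750
r_1(Δy) = -92.7656 / 132.8750 = -0.698

-0.698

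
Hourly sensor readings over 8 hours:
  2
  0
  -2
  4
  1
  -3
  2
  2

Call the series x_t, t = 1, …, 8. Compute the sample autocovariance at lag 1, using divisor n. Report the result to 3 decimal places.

Mean x̄ = (2 + 0 − 2 + 4 + 1 − 3 + 2 + 2)/8 = 0.7500
Σ_{t=1}^{7}(x_t−x̄)(x_{t+1}−x̄) = -11.0625
γ_1 = -11.0625 / 8 = -1.383

-1.383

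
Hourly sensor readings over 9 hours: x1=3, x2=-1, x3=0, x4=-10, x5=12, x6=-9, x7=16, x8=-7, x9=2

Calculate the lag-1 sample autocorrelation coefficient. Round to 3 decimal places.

-0.785

Mean x̄ = (3 − 1 + 0 − 10 + 12 − 9 + 16 − 7 + 2)/9 = 0.6667
Numerator Σ_{t=1}^{8}(x_t−x̄)(x_{t+1}−x̄) = -502.1111
Denominator Σ(x_t−x̄)² = 640.0000
r_1 = -502.1111 / 640.0000 = -0.785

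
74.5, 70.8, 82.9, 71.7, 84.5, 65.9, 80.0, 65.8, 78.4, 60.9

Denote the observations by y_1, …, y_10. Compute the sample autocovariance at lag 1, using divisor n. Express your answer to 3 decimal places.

-34.780

Mean ȳ = (74.5 + 70.8 + 82.9 + 71.7 + 84.5 + 65.9 + 80.0 + 65.8 + 78.4 + 60.9)/10 = 73.5400
Σ_{t=1}^{9}(y_t−ȳ)(y_{t+1}−ȳ) = -347.8016
γ_1 = -347.8016 / 10 = -34.780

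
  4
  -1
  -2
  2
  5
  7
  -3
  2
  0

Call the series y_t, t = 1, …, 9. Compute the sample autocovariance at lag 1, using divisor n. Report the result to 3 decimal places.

-0.664

Mean ȳ = (4 − 1 − 2 + 2 + 5 + 7 − 3 + 2 + 0)/9 = 1.5556
Σ_{t=1}^{8}(y_t−ȳ)(y_{t+1}−ȳ) = -5.9753
γ_1 = -5.9753 / 9 = -0.664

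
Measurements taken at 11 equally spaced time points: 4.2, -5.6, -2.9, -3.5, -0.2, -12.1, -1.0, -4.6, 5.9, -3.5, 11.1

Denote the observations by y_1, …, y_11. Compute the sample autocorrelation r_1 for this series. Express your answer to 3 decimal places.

Mean ȳ = (4.2 − 5.6 − 2.9 − 3.5 − 0.2 − 12.1 − 1.0 − 4.6 + 5.9 − 3.5 + 11.1)/11 = -1.1091
Numerator Σ_{t=1}^{10}(y_t−ȳ)(y_{t+1}−ȳ) = -95.6801
Denominator Σ(y_t−ȳ)² = 395.0091
r_1 = -95.6801 / 395.0091 = -0.242

-0.242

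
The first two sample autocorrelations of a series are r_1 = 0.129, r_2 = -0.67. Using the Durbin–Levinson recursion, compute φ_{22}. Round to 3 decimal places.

φ_{22} = (r_2 − r_1²) / (1 − r_1²)
r_1² = (0.129)² = 0.016641
Numerator = -0.67 − 0.0166 = -0.6866; denominator = 1 − 0.0166 = 0.9834
φ_{22} = -0.6866 / 0.9834 = -0.698

-0.698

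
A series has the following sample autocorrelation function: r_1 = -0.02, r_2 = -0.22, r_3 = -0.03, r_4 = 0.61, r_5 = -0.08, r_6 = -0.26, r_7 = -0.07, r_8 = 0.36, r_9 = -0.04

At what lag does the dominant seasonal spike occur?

The largest autocorrelation is r_4 = 0.61, with a weaker echo at lag 8 (0.36); the remaining lags stay at or below -0.02.
The dominant spike at lag 4 indicates a seasonal period of 4.

4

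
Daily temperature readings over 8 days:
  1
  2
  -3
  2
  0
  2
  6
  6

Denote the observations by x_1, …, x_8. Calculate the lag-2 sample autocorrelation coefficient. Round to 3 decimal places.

0.113

Mean x̄ = (1 + 2 − 3 + 2 + 0 + 2 + 6 + 6)/8 = 2.0000
Deviations from mean: -1.0000, 0.0000, -5.0000, 0.0000, -2.0000, 0.0000, 4.0000, 4.0000
Σ(x_t−x̄)(x_{t+2}−x̄) = (5.0000) + (0.0000) + (10.0000) + (0.0000) + (-8.0000) + (0.0000) = 7.0000
Denominator Σ(x_t−x̄)² = 62.0000
r_2 = 7.0000 / 62.0000 = 0.113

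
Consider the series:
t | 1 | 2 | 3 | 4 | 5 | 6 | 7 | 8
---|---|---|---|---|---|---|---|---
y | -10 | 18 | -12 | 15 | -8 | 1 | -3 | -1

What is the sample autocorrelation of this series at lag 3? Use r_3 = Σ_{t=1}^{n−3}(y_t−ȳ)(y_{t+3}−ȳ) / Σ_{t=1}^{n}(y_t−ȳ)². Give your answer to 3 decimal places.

Mean ȳ = (-10 + 18 − 12 + 15 − 8 + 1 − 3 − 1)/8 = 0.0000
Deviations from mean: -10.0000, 18.0000, -12.0000, 15.0000, -8.0000, 1.0000, -3.0000, -1.0000
Σ(y_t−ȳ)(y_{t+3}−ȳ) = (-150.0000) + (-144.0000) + (-12.0000) + (-45.0000) + (8.0000) = -343.0000
Denominator Σ(y_t−ȳ)² = 868.0000
r_3 = -343.0000 / 868.0000 = -0.395

-0.395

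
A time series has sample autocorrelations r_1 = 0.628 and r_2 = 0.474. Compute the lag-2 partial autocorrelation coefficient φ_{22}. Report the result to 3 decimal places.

0.131

φ_{22} = (r_2 − r_1²) / (1 − r_1²)
r_1² = (0.628)² = 0.394384
Numerator = 0.474 − 0.3944 = 0.0796; denominator = 1 − 0.3944 = 0.6056
φ_{22} = 0.0796 / 0.6056 = 0.131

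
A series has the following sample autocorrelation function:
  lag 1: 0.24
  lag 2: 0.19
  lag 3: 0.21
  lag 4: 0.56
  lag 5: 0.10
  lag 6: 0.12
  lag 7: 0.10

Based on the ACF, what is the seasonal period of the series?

4

The largest autocorrelation is r_4 = 0.56; the remaining lags stay at or below 0.24. The elevated value at lag 1 (0.24), dropping to 0.19 at lag 2, reflects decaying short-term dependence rather than seasonality.
The dominant spike at lag 4 indicates a seasonal period of 4.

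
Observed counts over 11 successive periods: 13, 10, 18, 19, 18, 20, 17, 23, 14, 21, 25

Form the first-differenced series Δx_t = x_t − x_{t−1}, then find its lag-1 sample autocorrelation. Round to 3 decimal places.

-0.574

First differences Δx: -3, 8, 1, -1, 2, -3, 6, -9, 7, 4
Mean of differences = 1.2000
Numerator Σ(Δx_t−Δx̄)(Δx_{t+1}−Δx̄) = -146.6400
Denominator Σ(Δx_t−Δx̄)² = 255.6000
r_1(Δx) = -146.6400 / 255.6000 = -0.574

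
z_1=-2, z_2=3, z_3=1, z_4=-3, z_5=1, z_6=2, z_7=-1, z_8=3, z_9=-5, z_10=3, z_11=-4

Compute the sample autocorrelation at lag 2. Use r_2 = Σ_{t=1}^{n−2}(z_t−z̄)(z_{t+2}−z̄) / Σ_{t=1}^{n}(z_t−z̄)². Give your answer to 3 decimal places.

Mean z̄ = (-2 + 3 + 1 − 3 + 1 + 2 − 1 + 3 − 5 + 3 − 4)/11 = -0.1818
Numerator Σ_{t=1}^{9}(z_t−z̄)(z_{t+2}−z̄) = 22.5702
Denominator Σ(z_t−z̄)² = 87.6364
r_2 = 22.5702 / 87.6364 = 0.258

0.258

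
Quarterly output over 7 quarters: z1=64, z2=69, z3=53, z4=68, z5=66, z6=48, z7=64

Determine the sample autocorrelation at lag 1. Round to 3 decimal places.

-0.428

Mean z̄ = (64 + 69 + 53 + 68 + 66 + 48 + 64)/7 = 61.7143
Deviations from mean: 2.2857, 7.2857, -8.7143, 6.2857, 4.2857, -13.7143, 2.2857
Numerator Σ_{t=1}^{6}(z_t−z̄)(z_{t+1}−z̄) = -164.7959
Denominator Σ(z_t−z̄)² = 385.4286
r_1 = -164.7959 / 385.4286 = -0.428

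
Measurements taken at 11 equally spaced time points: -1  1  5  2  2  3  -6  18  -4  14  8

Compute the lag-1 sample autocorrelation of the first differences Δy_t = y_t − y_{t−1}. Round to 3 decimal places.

-0.836

First differences Δy: 2, 4, -3, 0, 1, -9, 24, -22, 18, -6
Mean of differences = 0.9000
Numerator Σ(Δy_t−Δȳ)(Δy_{t+1}−Δȳ) = -1273.5100
Denominator Σ(Δy_t−Δȳ)² = 1522.9000
r_1(Δy) = -1273.5100 / 1522.9000 = -0.836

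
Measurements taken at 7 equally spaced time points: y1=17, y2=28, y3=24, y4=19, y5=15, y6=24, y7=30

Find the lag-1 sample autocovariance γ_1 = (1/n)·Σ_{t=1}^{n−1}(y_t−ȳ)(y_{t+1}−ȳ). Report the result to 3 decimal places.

Mean ȳ = (17 + 28 + 24 + 19 + 15 + 24 + 30)/7 = 22.4286
Deviations: -5.4286, 5.5714, 1.5714, -3.4286, -7.4286, 1.5714, 7.5714
Σ_{t=1}^{6}(y_t−ȳ)(y_{t+1}−ȳ) = -1.1837
γ_1 = -1.1837 / 7 = -0.169

-0.169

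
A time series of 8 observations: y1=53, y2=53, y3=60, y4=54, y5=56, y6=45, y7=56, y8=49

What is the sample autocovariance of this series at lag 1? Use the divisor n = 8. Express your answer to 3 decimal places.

Mean ȳ = (53 + 53 + 60 + 54 + 56 + 45 + 56 + 49)/8 = 53.2500
Deviations: -0.2500, -0.2500, 6.7500, 0.7500, 2.7500, -8.2500, 2.7500, -4.2500
Σ_{t=1}^{7}(y_t−ȳ)(y_{t+1}−ȳ) = -51.5625
γ_1 = -51.5625 / 8 = -6.445

-6.445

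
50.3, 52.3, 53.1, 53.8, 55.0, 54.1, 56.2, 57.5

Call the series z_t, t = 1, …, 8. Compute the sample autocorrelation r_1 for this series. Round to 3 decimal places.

0.445

Mean z̄ = (50.3 + 52.3 + 53.1 + 53.8 + 55.0 + 54.1 + 56.2 + 57.5)/8 = 54.0375
Deviations from mean: -3.7375, -1.7375, -0.9375, -0.2375, 0.9625, 0.0625, 2.1625, 3.4625
Σ(z_t−z̄)(z_{t+1}−z̄) = (6.4939) + (1.6289) + (0.2227) + (-0.2286) + (0.0602) + (0.1352) + (7.4877) = 15.7998
Denominator Σ(z_t−z̄)² = 35.5188
r_1 = 15.7998 / 35.5188 = 0.445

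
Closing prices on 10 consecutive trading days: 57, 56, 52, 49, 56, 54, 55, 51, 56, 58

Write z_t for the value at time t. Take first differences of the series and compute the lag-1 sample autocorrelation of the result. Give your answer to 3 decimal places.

-0.280

First differences Δz: -1, -4, -3, 7, -2, 1, -4, 5, 2
Mean of differences = 0.1111
Numerator Σ(Δz_t−Δz̄)(Δz_{t+1}−Δz̄) = -35.0123
Denominator Σ(Δz_t−Δz̄)² = 124.8889
r_1(Δz) = -35.0123 / 124.8889 = -0.280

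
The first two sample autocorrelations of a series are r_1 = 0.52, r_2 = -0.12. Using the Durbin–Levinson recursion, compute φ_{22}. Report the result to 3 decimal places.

-0.535

φ_{22} = (r_2 − r_1²) / (1 − r_1²)
r_1² = (0.52)² = 0.2704
Numerator = -0.12 − 0.2704 = -0.3904; denominator = 1 − 0.2704 = 0.7296
φ_{22} = -0.3904 / 0.7296 = -0.535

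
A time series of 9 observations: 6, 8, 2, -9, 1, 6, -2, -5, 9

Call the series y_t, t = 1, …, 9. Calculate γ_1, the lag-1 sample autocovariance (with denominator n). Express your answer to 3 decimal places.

Mean ȳ = (6 + 8 + 2 − 9 + 1 + 6 − 2 − 5 + 9)/9 = 1.7778
Σ_{t=1}^{8}(y_t−ȳ)(y_{t+1}−ȳ) = -8.9383
γ_1 = -8.9383 / 9 = -0.993

-0.993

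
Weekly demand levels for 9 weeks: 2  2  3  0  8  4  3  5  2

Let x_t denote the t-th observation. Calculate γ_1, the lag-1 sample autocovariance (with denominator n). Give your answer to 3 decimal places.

-1.326

Mean x̄ = (2 + 2 + 3 + 0 + 8 + 4 + 3 + 5 + 2)/9 = 3.2222
Σ_{t=1}^{8}(x_t−x̄)(x_{t+1}−x̄) = -11.9383
γ_1 = -11.9383 / 9 = -1.326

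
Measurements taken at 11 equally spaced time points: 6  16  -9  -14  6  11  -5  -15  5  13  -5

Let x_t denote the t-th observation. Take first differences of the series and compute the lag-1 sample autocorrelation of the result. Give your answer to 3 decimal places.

-0.101

First differences Δx: 10, -25, -5, 20, 5, -16, -10, 20, 8, -18
Mean of differences = -1.1000
Numerator Σ(Δx_t−Δx̄)(Δx_{t+1}−Δx̄) = -233.5100
Denominator Σ(Δx_t−Δx̄)² = 2306.9000
r_1(Δx) = -233.5100 / 2306.9000 = -0.101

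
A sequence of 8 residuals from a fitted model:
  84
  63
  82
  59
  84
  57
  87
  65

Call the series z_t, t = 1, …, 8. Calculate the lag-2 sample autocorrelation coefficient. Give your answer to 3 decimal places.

Mean z̄ = (84 + 63 + 82 + 59 + 84 + 57 + 87 + 65)/8 = 72.6250
Deviations from mean: 11.3750, -9.6250, 9.3750, -13.6250, 11.3750, -15.6250, 14.3750, -7.6250
Σ(z_t−z̄)(z_{t+2}−z̄) = (106.6406) + (131.1406) + (106.6406) + (212.8906) + (163.5156) + (119.1406) = 839.9688
Denominator Σ(z_t−z̄)² = 1133.8750
r_2 = 839.9688 / 1133.8750 = 0.741

0.741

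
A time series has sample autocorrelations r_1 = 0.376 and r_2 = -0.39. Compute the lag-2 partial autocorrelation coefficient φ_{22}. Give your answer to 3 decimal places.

φ_{22} = (r_2 − r_1²) / (1 − r_1²)
r_1² = (0.376)² = 0.141376
Numerator = -0.39 − 0.1414 = -0.5314; denominator = 1 − 0.1414 = 0.8586
φ_{22} = -0.5314 / 0.8586 = -0.619

-0.619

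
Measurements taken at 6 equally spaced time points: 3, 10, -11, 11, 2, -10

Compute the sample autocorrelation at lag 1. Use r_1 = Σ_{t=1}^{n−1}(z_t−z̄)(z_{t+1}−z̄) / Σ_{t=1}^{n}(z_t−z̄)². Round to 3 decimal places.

Mean z̄ = (3 + 10 − 11 + 11 + 2 − 10)/6 = 0.8333
Deviations from mean: 2.1667, 9.1667, -11.8333, 10.1667, 1.1667, -10.8333
Σ(z_t−z̄)(z_{t+1}−z̄) = (19.8611) + (-108.4722) + (-120.3056) + (11.8611) + (-12.6389) = -209.6944
Denominator Σ(z_t−z̄)² = 450.8333
r_1 = -209.6944 / 450.8333 = -0.465

-0.465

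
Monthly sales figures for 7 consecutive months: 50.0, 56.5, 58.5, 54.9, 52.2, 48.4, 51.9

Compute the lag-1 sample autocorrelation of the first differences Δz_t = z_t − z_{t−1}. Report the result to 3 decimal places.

First differences Δz: 6.5, 2.0, -3.6, -2.7, -3.8, 3.5
Mean of differences = 0.3167
Numerator Σ(Δz_t−Δz̄)(Δz_{t+1}−Δz̄) = 14.9447
Denominator Σ(Δz_t−Δz̄)² = 92.5883
r_1(Δz) = 14.9447 / 92.5883 = 0.161

0.161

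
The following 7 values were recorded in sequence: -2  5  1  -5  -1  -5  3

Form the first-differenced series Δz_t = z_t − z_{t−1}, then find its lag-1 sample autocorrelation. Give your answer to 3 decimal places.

-0.355

First differences Δz: 7, -4, -6, 4, -4, 8
Mean of differences = 0.8333
Numerator Σ(Δz_t−Δz̄)(Δz_{t+1}−Δz̄) = -68.3611
Denominator Σ(Δz_t−Δz̄)² = 192.8333
r_1(Δz) = -68.3611 / 192.8333 = -0.355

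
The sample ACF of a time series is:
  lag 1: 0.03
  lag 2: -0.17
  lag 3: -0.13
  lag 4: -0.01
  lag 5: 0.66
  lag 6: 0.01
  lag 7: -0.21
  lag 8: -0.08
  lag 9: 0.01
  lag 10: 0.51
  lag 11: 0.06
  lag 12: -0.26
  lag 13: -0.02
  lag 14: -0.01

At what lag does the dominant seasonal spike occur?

The largest autocorrelation is r_5 = 0.66, with a weaker echo at lag 10 (0.51); the remaining lags stay at or below 0.06.
The dominant spike at lag 5 indicates a seasonal period of 5.

5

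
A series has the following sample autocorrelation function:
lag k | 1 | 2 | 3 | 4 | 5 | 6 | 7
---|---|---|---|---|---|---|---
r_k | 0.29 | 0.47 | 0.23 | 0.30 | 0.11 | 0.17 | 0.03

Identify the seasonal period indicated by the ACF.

The largest autocorrelation is r_2 = 0.47, with a weaker echo at lag 4 (0.30); the remaining lags stay at or below 0.29.
The dominant spike at lag 2 indicates a seasonal period of 2.

2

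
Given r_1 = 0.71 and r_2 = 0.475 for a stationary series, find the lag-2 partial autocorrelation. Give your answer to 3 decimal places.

-0.059

φ_{22} = (r_2 − r_1²) / (1 − r_1²)
r_1² = (0.71)² = 0.5041
Numerator = 0.475 − 0.5041 = -0.0291; denominator = 1 − 0.5041 = 0.4959
φ_{22} = -0.0291 / 0.4959 = -0.059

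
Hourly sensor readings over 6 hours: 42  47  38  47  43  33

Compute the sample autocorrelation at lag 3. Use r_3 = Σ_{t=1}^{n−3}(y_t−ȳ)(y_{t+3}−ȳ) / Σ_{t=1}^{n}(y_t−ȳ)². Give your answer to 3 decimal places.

0.276

Mean ȳ = (42 + 47 + 38 + 47 + 43 + 33)/6 = 41.6667
Deviations from mean: 0.3333, 5.3333, -3.6667, 5.3333, 1.3333, -8.6667
Σ(y_t−ȳ)(y_{t+3}−ȳ) = (1.7778) + (7.1111) + (31.7778) = 40.6667
Denominator Σ(y_t−ȳ)² = 147.3333
r_3 = 40.6667 / 147.3333 = 0.276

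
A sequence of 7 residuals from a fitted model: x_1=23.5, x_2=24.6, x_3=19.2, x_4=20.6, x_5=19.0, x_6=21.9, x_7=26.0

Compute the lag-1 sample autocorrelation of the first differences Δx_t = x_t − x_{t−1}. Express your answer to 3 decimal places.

-0.128

First differences Δx: 1.1, -5.4, 1.4, -1.6, 2.9, 4.1
Mean of differences = 0.4167
Numerator Σ(Δx_t−Δx̄)(Δx_{t+1}−Δx̄) = -7.5386
Denominator Σ(Δx_t−Δx̄)² = 59.0683
r_1(Δx) = -7.5386 / 59.0683 = -0.128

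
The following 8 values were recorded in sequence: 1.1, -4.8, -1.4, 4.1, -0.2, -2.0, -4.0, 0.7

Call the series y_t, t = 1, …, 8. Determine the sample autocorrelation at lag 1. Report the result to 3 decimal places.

Mean ȳ = (1.1 − 4.8 − 1.4 + 4.1 − 0.2 − 2.0 − 4.0 + 0.7)/8 = -0.8125
Σ(y_t−ȳ)(y_{t+1}−ȳ) = (-7.6261) + (2.3427) + (-2.8861) + (3.0089) + (-0.7273) + (3.7852) + (-4.8211) = -6.9239
Denominator Σ(y_t−ȳ)² = 58.2688
r_1 = -6.9239 / 58.2688 = -0.119

-0.119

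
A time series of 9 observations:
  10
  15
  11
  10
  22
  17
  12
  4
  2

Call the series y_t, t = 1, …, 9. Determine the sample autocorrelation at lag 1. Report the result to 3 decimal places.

0.350

Mean ȳ = (10 + 15 + 11 + 10 + 22 + 17 + 12 + 4 + 2)/9 = 11.4444
Numerator Σ_{t=1}^{8}(y_t−ȳ)(y_{t+1}−ȳ) = 106.5802
Denominator Σ(y_t−ȳ)² = 304.2222
r_1 = 106.5802 / 304.2222 = 0.350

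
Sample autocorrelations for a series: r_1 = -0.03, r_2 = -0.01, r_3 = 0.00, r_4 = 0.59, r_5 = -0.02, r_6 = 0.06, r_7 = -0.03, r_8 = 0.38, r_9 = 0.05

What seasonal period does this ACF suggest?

The largest autocorrelation is r_4 = 0.59, with a weaker echo at lag 8 (0.38); the remaining lags stay at or below 0.06.
The dominant spike at lag 4 indicates a seasonal period of 4.

4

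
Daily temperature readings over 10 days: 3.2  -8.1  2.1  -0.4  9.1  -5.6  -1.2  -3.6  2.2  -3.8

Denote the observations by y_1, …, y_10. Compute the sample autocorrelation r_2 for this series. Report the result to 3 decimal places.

Mean ȳ = (3.2 − 8.1 + 2.1 − 0.4 + 9.1 − 5.6 − 1.2 − 3.6 + 2.2 − 3.8)/10 = -0.6100
Numerator Σ_{t=1}^{8}(y_t−ȳ)(y_{t+2}−ȳ) = 51.0898
Denominator Σ(y_t−ȳ)² = 224.5490
r_2 = 51.0898 / 224.5490 = 0.228

0.228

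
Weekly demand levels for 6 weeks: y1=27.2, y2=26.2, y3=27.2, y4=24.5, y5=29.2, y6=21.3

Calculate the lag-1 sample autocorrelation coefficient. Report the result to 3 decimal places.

-0.559

Mean ȳ = (27.2 + 26.2 + 27.2 + 24.5 + 29.2 + 21.3)/6 = 25.9333
Deviations from mean: 1.2667, 0.2667, 1.2667, -1.4333, 3.2667, -4.6333
Numerator Σ_{t=1}^{5}(y_t−ȳ)(y_{t+1}−ȳ) = -20.9578
Denominator Σ(y_t−ȳ)² = 37.4733
r_1 = -20.9578 / 37.4733 = -0.559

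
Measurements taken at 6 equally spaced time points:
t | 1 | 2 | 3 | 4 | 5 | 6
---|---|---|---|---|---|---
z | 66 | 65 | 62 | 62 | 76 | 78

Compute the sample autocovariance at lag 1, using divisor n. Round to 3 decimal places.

Mean z̄ = (66 + 65 + 62 + 62 + 76 + 78)/6 = 68.1667
Deviations: -2.1667, -3.1667, -6.1667, -6.1667, 7.8333, 9.8333
Σ_{t=1}^{5}(z_t−z̄)(z_{t+1}−z̄) = 93.1389
γ_1 = 93.1389 / 6 = 15.523

15.523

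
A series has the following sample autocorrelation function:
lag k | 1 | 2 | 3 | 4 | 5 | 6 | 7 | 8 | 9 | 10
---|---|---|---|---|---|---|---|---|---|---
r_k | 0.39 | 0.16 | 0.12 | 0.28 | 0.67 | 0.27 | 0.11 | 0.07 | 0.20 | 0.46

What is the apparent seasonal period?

The largest autocorrelation is r_5 = 0.67, with a weaker echo at lag 10 (0.46); the remaining lags stay at or below 0.39. The elevated value at lag 1 (0.39), dropping to 0.16 at lag 2, reflects decaying short-term dependence rather than seasonality.
The dominant spike at lag 5 indicates a seasonal period of 5.

5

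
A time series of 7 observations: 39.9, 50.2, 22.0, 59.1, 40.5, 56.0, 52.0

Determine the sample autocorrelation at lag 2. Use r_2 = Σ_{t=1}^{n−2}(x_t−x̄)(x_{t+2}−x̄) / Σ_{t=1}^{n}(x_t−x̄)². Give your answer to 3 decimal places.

Mean x̄ = (39.9 + 50.2 + 22.0 + 59.1 + 40.5 + 56.0 + 52.0)/7 = 45.6714
Numerator Σ_{t=1}^{5}(x_t−x̄)(x_{t+2}−x̄) = 425.8155
Denominator Σ(x_t−x̄)² = 967.9543
r_2 = 425.8155 / 967.9543 = 0.440

0.440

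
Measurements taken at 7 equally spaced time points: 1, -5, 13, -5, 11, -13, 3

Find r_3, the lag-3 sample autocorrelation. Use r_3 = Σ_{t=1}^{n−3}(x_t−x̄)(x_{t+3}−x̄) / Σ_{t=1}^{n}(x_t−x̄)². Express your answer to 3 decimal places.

-0.469

Mean x̄ = (1 − 5 + 13 − 5 + 11 − 13 + 3)/7 = 0.7143
Deviations from mean: 0.2857, -5.7143, 12.2857, -5.7143, 10.2857, -13.7143, 2.2857
Σ(x_t−x̄)(x_{t+3}−x̄) = (-1.6327) + (-58.7755) + (-168.4898) + (-13.0612) = -241.9592
Denominator Σ(x_t−x̄)² = 515.4286
r_3 = -241.9592 / 515.4286 = -0.469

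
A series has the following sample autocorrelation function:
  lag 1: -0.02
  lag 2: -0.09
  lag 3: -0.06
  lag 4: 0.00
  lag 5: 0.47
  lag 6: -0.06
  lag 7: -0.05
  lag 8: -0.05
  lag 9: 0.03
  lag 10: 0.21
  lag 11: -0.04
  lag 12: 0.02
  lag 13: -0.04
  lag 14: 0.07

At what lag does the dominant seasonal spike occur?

The largest autocorrelation is r_5 = 0.47, with a weaker echo at lag 10 (0.21); the remaining lags stay at or below 0.07.
The dominant spike at lag 5 indicates a seasonal period of 5.

5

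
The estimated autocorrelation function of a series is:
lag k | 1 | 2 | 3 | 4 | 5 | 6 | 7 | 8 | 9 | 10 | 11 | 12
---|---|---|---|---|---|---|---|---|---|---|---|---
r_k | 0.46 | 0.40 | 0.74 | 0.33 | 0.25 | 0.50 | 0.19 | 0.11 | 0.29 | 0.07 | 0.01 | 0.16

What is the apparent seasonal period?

The largest autocorrelation is r_3 = 0.74, with a weaker echo at lag 6 (0.50); the remaining lags stay at or below 0.46. The elevated value at lag 1 (0.46), dropping to 0.40 at lag 2, reflects decaying short-term dependence rather than seasonality.
The dominant spike at lag 3 indicates a seasonal period of 3.

3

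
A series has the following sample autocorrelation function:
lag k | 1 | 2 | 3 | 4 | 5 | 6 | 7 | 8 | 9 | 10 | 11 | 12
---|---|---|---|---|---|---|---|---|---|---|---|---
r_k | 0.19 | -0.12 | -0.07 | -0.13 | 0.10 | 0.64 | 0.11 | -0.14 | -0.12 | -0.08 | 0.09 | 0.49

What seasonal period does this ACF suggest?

6

The largest autocorrelation is r_6 = 0.64, with a weaker echo at lag 12 (0.49); the remaining lags stay at or below 0.19.
The dominant spike at lag 6 indicates a seasonal period of 6.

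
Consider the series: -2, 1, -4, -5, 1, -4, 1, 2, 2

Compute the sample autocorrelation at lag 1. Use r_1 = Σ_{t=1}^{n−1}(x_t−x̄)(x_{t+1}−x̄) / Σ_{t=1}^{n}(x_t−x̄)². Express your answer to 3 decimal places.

Mean x̄ = (-2 + 1 − 4 − 5 + 1 − 4 + 1 + 2 + 2)/9 = -0.8889
Numerator Σ_{t=1}^{8}(x_t−x̄)(x_{t+1}−x̄) = -0.9012
Denominator Σ(x_t−x̄)² = 64.8889
r_1 = -0.9012 / 64.8889 = -0.014

-0.014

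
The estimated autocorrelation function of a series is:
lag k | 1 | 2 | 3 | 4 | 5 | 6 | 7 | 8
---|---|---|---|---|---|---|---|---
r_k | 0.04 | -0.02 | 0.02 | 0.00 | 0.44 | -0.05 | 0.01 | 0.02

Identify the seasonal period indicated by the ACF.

5

The largest autocorrelation is r_5 = 0.44; the remaining lags stay at or below 0.04.
The dominant spike at lag 5 indicates a seasonal period of 5.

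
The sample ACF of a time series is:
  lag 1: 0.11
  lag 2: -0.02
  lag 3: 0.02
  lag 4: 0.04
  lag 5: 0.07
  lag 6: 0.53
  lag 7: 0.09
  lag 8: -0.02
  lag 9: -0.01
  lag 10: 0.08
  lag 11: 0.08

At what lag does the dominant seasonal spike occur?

6

The largest autocorrelation is r_6 = 0.53; the remaining lags stay at or below 0.11.
The dominant spike at lag 6 indicates a seasonal period of 6.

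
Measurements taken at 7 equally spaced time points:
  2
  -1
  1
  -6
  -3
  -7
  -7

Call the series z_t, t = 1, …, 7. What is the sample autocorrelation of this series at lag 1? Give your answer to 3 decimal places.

0.256

Mean z̄ = (2 − 1 + 1 − 6 − 3 − 7 − 7)/7 = -3.0000
Deviations from mean: 5.0000, 2.0000, 4.0000, -3.0000, 0.0000, -4.0000, -4.0000
Numerator Σ_{t=1}^{6}(z_t−z̄)(z_{t+1}−z̄) = 22.0000
Denominator Σ(z_t−z̄)² = 86.0000
r_1 = 22.0000 / 86.0000 = 0.256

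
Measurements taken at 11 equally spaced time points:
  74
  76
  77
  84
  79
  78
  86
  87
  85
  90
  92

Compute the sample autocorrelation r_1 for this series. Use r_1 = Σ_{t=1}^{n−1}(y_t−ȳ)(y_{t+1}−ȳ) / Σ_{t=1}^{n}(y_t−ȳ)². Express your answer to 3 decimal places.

0.533

Mean ȳ = (74 + 76 + 77 + 84 + 79 + 78 + 86 + 87 + 85 + 90 + 92)/11 = 82.5455
Numerator Σ_{t=1}^{10}(y_t−ȳ)(y_{t+1}−ȳ) = 194.5207
Denominator Σ(y_t−ȳ)² = 364.7273
r_1 = 194.5207 / 364.7273 = 0.533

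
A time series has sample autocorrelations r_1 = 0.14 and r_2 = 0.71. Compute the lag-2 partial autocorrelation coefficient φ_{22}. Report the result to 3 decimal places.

φ_{22} = (r_2 − r_1²) / (1 − r_1²)
r_1² = (0.14)² = 0.0196
Numerator = 0.71 − 0.0196 = 0.6904; denominator = 1 − 0.0196 = 0.9804
φ_{22} = 0.6904 / 0.9804 = 0.704

0.704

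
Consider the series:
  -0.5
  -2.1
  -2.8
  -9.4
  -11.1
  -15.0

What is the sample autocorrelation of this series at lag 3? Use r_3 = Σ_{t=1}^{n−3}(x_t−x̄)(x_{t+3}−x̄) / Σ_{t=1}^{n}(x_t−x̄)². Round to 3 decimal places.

-0.408

Mean x̄ = (-0.5 − 2.1 − 2.8 − 9.4 − 11.1 − 15.0)/6 = -6.8167
Σ(x_t−x̄)(x_{t+3}−x̄) = (-16.3181) + (-20.2031) + (-32.8697) = -69.3908
Denominator Σ(x_t−x̄)² = 170.2683
r_3 = -69.3908 / 170.2683 = -0.408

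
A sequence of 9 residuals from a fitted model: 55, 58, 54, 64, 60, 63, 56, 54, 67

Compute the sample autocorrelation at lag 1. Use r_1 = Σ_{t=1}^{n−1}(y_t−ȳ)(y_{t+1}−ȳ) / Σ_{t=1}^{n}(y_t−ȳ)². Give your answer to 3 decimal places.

-0.242

Mean ȳ = (55 + 58 + 54 + 64 + 60 + 63 + 56 + 54 + 67)/9 = 59.0000
Numerator Σ_{t=1}^{8}(y_t−ȳ)(y_{t+1}−ȳ) = -44.0000
Denominator Σ(y_t−ȳ)² = 182.0000
r_1 = -44.0000 / 182.0000 = -0.242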